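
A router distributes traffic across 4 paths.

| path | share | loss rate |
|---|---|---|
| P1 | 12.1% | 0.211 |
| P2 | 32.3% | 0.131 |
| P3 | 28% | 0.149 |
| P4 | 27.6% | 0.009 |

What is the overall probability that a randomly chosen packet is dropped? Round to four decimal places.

P(L) ≈ 0.1120

P(L) = P(L|P1)·P(P1) + P(L|P2)·P(P2) + P(L|P3)·P(P3) + P(L|P4)·P(P4)
      = 0.211·0.121 + 0.131·0.323 + 0.149·0.28 + 0.009·0.276
      = 0.025531 + 0.042313 + 0.04172 + 0.002484 = 0.112048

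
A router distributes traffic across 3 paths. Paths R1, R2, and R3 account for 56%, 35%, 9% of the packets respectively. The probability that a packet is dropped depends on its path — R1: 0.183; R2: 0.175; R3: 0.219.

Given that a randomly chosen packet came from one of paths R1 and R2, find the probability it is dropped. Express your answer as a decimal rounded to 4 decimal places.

P(L|S) ≈ 0.1799

Let S = {R1, R2}.
P(S) = 0.56 + 0.35 = 0.91.
P(L ∩ S) = 0.183·0.56 + 0.175·0.35 = 0.10248 + 0.06125 = 0.16373.
P(L | S) = 0.16373 / 0.91 = 0.179923…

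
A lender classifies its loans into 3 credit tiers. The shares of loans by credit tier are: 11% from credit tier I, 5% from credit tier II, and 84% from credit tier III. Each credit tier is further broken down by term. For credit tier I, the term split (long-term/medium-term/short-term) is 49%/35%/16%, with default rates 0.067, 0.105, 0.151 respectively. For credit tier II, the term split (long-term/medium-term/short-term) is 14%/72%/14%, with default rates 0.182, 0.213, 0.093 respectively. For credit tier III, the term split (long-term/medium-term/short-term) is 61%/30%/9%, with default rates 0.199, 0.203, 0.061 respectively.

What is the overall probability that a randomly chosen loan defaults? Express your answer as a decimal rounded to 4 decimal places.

0.1776

P(D|I) = 0.49·0.067 + 0.35·0.105 + 0.16·0.151 = 0.03283 + 0.03675 + 0.02416 = 0.09374
P(D|II) = 0.14·0.182 + 0.72·0.213 + 0.14·0.093 = 0.02548 + 0.15336 + 0.01302 = 0.19186
P(D|III) = 0.61·0.199 + 0.3·0.203 + 0.09·0.061 = 0.12139 + 0.0609 + 0.00549 = 0.18778
By total probability over the outer partition,
P(D) = 0.11·0.09374 + 0.05·0.19186 + 0.84·0.18778
      = 0.0103114 + 0.009593 + 0.1577352 = 0.1776396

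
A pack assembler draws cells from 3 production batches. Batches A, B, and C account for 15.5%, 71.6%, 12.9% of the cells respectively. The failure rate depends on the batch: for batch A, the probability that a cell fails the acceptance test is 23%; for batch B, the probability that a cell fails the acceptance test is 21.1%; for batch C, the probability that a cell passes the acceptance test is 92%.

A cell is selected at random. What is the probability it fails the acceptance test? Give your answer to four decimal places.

P(F|C) = 1 − 0.92 = 0.08.
Using total probability over the partition,
P(F) = P(F|A)·P(A) + P(F|B)·P(B) + P(F|C)·P(C)
      = 0.23·0.155 + 0.211·0.716 + 0.08·0.129
      = 0.03565 + 0.151076 + 0.01032 = 0.197046

P(F) ≈ 0.1970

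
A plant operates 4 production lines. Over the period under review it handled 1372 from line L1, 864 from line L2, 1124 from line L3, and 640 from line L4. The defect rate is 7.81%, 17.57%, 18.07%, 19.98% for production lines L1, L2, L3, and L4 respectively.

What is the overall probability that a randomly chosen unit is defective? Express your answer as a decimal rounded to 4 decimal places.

Total: 1372 + 864 + 1124 + 640 = 4000.
P(L1) = 1372/4000 = 0.343. P(L2) = 864/4000 = 0.216. P(L3) = 1124/4000 = 0.281. P(L4) = 640/4000 = 0.16.
P(D) = P(D|L1)·P(L1) + P(D|L2)·P(L2) + P(D|L3)·P(L3) + P(D|L4)·P(L4)
      = 0.0781·0.343 + 0.1757·0.216 + 0.1807·0.281 + 0.1998·0.16
      = 0.0267883 + 0.0379512 + 0.0507767 + 0.031968 = 0.1474842

P(D) ≈ 0.1475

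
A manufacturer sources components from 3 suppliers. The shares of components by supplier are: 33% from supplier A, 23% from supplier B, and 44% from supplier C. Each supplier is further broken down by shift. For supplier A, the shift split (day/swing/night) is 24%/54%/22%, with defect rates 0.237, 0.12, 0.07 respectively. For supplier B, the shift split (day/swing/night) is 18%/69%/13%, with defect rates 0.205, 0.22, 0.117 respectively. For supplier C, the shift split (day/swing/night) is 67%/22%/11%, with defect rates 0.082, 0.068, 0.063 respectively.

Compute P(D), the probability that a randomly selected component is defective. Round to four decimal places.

P(D) ≈ 0.1259

P(D|A) = 0.24·0.237 + 0.54·0.12 + 0.22·0.07 = 0.05688 + 0.0648 + 0.0154 = 0.13708
P(D|B) = 0.18·0.205 + 0.69·0.22 + 0.13·0.117 = 0.0369 + 0.1518 + 0.01521 = 0.20391
P(D|C) = 0.67·0.082 + 0.22·0.068 + 0.11·0.063 = 0.05494 + 0.01496 + 0.00693 = 0.07683
By total probability over the outer partition,
P(D) = 0.33·0.13708 + 0.23·0.20391 + 0.44·0.07683
      = 0.0452364 + 0.0468993 + 0.0338052 = 0.1259409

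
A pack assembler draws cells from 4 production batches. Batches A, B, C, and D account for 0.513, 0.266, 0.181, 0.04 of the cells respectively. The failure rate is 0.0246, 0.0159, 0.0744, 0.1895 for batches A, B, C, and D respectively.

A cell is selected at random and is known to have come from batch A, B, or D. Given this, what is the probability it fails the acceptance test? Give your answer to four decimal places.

Let S = {A, B, D}.
P(S) = 0.513 + 0.266 + 0.04 = 0.819.
P(F ∩ S) = 0.0246·0.513 + 0.0159·0.266 + 0.1895·0.04 = 0.0126198 + 0.0042294 + 0.00758 = 0.0244292.
P(F | S) = 0.0244292 / 0.819 = 0.029828…

0.0298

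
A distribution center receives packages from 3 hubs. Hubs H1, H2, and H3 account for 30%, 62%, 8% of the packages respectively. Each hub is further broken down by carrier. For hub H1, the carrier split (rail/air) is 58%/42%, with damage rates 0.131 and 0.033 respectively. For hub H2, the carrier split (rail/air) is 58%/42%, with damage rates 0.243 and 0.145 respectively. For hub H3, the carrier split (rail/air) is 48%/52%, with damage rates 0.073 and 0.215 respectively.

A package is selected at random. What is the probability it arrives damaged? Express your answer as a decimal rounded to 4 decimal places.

P(D|H1) = 0.58·0.131 + 0.42·0.033 = 0.07598 + 0.01386 = 0.08984
P(D|H2) = 0.58·0.243 + 0.42·0.145 = 0.14094 + 0.0609 = 0.20184
P(D|H3) = 0.48·0.073 + 0.52·0.215 = 0.03504 + 0.1118 = 0.14684
Then overall,
P(D) = 0.3·0.08984 + 0.62·0.20184 + 0.08·0.14684
      = 0.026952 + 0.1251408 + 0.0117472 = 0.16384

P(D) ≈ 0.1638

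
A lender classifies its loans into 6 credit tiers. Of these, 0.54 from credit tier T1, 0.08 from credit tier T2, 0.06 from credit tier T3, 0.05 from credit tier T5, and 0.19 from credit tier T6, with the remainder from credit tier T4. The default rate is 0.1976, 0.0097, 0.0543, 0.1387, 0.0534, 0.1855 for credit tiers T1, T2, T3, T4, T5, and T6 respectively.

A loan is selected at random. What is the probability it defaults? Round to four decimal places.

P(T4) = 1 − (0.54 + 0.08 + 0.06 + 0.05 + 0.19) = 0.08.
Using total probability over the partition,
P(D) = P(D|T1)·P(T1) + P(D|T2)·P(T2) + P(D|T3)·P(T3) + P(D|T4)·P(T4) + P(D|T5)·P(T5) + P(D|T6)·P(T6)
      = 0.1976·0.54 + 0.0097·0.08 + 0.0543·0.06 + 0.1387·0.08 + 0.0534·0.05 + 0.1855·0.19
      = 0.106704 + 0.000776 + 0.003258 + 0.011096 + 0.00267 + 0.035245 = 0.159749

0.1597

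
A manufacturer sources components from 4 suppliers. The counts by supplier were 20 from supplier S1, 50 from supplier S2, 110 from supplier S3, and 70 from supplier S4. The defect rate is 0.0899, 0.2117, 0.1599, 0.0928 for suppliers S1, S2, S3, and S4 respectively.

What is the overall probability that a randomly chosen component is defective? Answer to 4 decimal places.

Total: 20 + 50 + 110 + 70 = 250.
P(S1) = 20/250 = 0.08. P(S2) = 50/250 = 0.2. P(S3) = 110/250 = 0.44. P(S4) = 70/250 = 0.28.
P(D) = P(D|S1)·P(S1) + P(D|S2)·P(S2) + P(D|S3)·P(S3) + P(D|S4)·P(S4)
      = 0.0899·0.08 + 0.2117·0.2 + 0.1599·0.44 + 0.0928·0.28
      = 0.007192 + 0.04234 + 0.070356 + 0.025984 = 0.145872

0.1459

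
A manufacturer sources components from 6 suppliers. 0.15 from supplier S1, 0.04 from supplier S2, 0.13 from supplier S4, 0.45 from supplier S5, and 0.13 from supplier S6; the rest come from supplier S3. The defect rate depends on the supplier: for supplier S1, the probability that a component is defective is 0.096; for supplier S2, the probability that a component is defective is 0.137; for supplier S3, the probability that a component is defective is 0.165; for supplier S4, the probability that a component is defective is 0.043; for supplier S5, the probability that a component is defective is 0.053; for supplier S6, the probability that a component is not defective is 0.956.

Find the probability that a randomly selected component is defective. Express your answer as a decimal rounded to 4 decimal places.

P(S3) = 1 − (0.15 + 0.04 + 0.13 + 0.45 + 0.13) = 0.1.
P(D|S6) = 1 − 0.956 = 0.044.
Summing over the partition,
P(D) = P(D|S1)·P(S1) + P(D|S2)·P(S2) + P(D|S3)·P(S3) + P(D|S4)·P(S4) + P(D|S5)·P(S5) + P(D|S6)·P(S6)
      = 0.096·0.15 + 0.137·0.04 + 0.165·0.1 + 0.043·0.13 + 0.053·0.45 + 0.044·0.13
      = 0.0144 + 0.00548 + 0.0165 + 0.00559 + 0.02385 + 0.00572 = 0.07154

0.0715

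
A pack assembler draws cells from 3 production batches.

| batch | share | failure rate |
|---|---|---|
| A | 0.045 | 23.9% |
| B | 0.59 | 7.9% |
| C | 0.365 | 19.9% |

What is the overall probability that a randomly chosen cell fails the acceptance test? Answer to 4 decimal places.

0.1300

P(F) = P(F|A)·P(A) + P(F|B)·P(B) + P(F|C)·P(C)
      = 0.239·0.045 + 0.079·0.59 + 0.199·0.365
      = 0.010755 + 0.04661 + 0.072635 = 0.13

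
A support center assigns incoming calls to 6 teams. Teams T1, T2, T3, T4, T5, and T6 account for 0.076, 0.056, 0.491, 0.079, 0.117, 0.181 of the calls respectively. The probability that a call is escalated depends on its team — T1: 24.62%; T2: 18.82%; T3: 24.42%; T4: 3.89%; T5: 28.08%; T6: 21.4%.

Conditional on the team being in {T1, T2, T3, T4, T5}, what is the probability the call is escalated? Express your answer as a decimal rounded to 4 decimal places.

Let S = {T1, T2, T3, T4, T5}.
P(S) = 0.076 + 0.056 + 0.491 + 0.079 + 0.117 = 0.819.
P(E ∩ S) = 0.2462·0.076 + 0.1882·0.056 + 0.2442·0.491 + 0.0389·0.079 + 0.2808·0.117 = 0.0187112 + 0.0105392 + 0.1199022 + 0.0030731 + 0.0328536 = 0.1850793.
P(E | S) = 0.1850793 / 0.819 = 0.225982…

0.2260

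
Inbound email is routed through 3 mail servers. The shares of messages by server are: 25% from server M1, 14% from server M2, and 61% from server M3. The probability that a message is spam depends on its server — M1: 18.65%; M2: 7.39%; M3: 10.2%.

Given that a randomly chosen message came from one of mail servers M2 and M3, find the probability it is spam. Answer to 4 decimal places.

P(S|J) ≈ 0.0968

Let J = {M2, M3}.
P(J) = 0.14 + 0.61 = 0.75.
P(S ∩ J) = 0.0739·0.14 + 0.102·0.61 = 0.010346 + 0.06222 = 0.072566.
P(S | J) = 0.072566 / 0.75 = 0.096755…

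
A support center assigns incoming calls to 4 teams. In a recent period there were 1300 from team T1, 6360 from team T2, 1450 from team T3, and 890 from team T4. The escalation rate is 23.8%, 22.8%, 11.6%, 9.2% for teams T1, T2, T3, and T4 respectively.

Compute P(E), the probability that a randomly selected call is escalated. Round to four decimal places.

Total: 1300 + 6360 + 1450 + 890 = 10000.
P(T1) = 1300/10000 = 0.13. P(T2) = 6360/10000 = 0.636. P(T3) = 1450/10000 = 0.145. P(T4) = 890/10000 = 0.089.
P(E) = P(E|T1)·P(T1) + P(E|T2)·P(T2) + P(E|T3)·P(T3) + P(E|T4)·P(T4)
      = 0.238·0.13 + 0.228·0.636 + 0.116·0.145 + 0.092·0.089
      = 0.03094 + 0.145008 + 0.01682 + 0.008188 = 0.200956

0.2010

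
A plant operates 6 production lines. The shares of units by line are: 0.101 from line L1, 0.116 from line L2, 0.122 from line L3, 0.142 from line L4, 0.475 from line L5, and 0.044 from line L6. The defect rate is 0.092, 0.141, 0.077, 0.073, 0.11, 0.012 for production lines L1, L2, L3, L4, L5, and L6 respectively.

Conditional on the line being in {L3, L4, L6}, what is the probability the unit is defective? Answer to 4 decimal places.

0.0659

Let S = {L3, L4, L6}.
P(S) = 0.122 + 0.142 + 0.044 = 0.308.
P(D ∩ S) = 0.077·0.122 + 0.073·0.142 + 0.012·0.044 = 0.009394 + 0.010366 + 0.000528 = 0.020288.
P(D | S) = 0.020288 / 0.308 = 0.065870…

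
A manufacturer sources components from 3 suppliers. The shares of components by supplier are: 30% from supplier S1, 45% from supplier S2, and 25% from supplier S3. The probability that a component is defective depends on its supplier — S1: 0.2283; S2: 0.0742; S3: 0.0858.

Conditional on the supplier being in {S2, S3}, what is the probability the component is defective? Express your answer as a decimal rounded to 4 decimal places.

0.0783

Let S = {S2, S3}.
P(S) = 0.45 + 0.25 = 0.7.
P(D ∩ S) = 0.0742·0.45 + 0.0858·0.25 = 0.03339 + 0.02145 = 0.05484.
P(D | S) = 0.05484 / 0.7 = 0.078343…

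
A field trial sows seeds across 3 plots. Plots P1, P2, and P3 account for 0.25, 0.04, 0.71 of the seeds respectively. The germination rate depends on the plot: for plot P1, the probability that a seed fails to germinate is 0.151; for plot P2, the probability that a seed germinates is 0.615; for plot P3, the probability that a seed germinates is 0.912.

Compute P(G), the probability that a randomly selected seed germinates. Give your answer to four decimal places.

0.8844

P(G|P1) = 1 − 0.151 = 0.849.
P(G) = P(G|P1)·P(P1) + P(G|P2)·P(P2) + P(G|P3)·P(P3)
      = 0.849·0.25 + 0.615·0.04 + 0.912·0.71
      = 0.21225 + 0.0246 + 0.64752 = 0.88437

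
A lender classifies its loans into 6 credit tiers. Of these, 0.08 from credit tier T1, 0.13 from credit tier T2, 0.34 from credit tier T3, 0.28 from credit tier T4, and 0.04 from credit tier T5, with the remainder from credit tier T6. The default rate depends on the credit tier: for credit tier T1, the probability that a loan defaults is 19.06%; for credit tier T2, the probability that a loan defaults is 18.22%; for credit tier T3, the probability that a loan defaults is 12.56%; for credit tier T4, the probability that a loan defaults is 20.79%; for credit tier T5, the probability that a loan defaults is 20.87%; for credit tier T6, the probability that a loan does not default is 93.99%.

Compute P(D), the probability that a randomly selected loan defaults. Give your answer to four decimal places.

P(D) ≈ 0.1560

P(T6) = 1 − (0.08 + 0.13 + 0.34 + 0.28 + 0.04) = 0.13.
P(D|T6) = 1 − 0.9399 = 0.0601.
P(D) = P(D|T1)·P(T1) + P(D|T2)·P(T2) + P(D|T3)·P(T3) + P(D|T4)·P(T4) + P(D|T5)·P(T5) + P(D|T6)·P(T6)
      = 0.1906·0.08 + 0.1822·0.13 + 0.1256·0.34 + 0.2079·0.28 + 0.2087·0.04 + 0.0601·0.13
      = 0.015248 + 0.023686 + 0.042704 + 0.058212 + 0.008348 + 0.007813 = 0.156011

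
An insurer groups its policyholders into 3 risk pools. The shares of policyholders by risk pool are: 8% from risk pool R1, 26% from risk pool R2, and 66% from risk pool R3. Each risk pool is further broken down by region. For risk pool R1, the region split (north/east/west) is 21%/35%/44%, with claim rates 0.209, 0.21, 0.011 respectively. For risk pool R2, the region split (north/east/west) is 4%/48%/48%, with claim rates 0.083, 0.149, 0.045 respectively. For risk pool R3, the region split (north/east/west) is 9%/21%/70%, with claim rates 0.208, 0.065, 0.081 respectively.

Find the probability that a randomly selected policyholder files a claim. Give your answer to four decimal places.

P(C|R1) = 0.21·0.209 + 0.35·0.21 + 0.44·0.011 = 0.04389 + 0.0735 + 0.00484 = 0.12223
P(C|R2) = 0.04·0.083 + 0.48·0.149 + 0.48·0.045 = 0.00332 + 0.07152 + 0.0216 = 0.09644
P(C|R3) = 0.09·0.208 + 0.21·0.065 + 0.7·0.081 = 0.01872 + 0.01365 + 0.0567 = 0.08907
By total probability over the outer partition,
P(C) = 0.08·0.12223 + 0.26·0.09644 + 0.66·0.08907
      = 0.0097784 + 0.0250744 + 0.0587862 = 0.093639

0.0936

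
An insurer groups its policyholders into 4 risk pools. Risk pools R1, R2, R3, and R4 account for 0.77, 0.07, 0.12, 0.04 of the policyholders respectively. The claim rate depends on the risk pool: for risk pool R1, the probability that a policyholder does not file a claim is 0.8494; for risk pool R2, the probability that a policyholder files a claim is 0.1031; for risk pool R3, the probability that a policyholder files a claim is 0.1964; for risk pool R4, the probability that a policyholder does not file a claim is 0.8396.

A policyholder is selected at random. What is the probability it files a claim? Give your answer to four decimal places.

P(C|R1) = 1 − 0.8494 = 0.1506.
P(C|R4) = 1 − 0.8396 = 0.1604.
P(C) = P(C|R1)·P(R1) + P(C|R2)·P(R2) + P(C|R3)·P(R3) + P(C|R4)·P(R4)
      = 0.1506·0.77 + 0.1031·0.07 + 0.1964·0.12 + 0.1604·0.04
      = 0.115962 + 0.007217 + 0.023568 + 0.006416 = 0.153163

P(C) ≈ 0.1532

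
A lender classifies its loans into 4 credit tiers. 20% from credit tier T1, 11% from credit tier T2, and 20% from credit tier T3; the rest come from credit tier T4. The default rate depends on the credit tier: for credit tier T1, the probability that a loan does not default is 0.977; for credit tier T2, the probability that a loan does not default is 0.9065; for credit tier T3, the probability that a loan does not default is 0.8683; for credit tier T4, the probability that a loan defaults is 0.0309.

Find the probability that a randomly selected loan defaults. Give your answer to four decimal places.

P(T4) = 1 − (0.2 + 0.11 + 0.2) = 0.49.
P(D|T1) = 1 − 0.977 = 0.023.
P(D|T2) = 1 − 0.9065 = 0.0935.
P(D|T3) = 1 − 0.8683 = 0.1317.
Summing over the partition,
P(D) = P(D|T1)·P(T1) + P(D|T2)·P(T2) + P(D|T3)·P(T3) + P(D|T4)·P(T4)
      = 0.023·0.2 + 0.0935·0.11 + 0.1317·0.2 + 0.0309·0.49
      = 0.0046 + 0.010285 + 0.02634 + 0.015141 = 0.056366

0.0564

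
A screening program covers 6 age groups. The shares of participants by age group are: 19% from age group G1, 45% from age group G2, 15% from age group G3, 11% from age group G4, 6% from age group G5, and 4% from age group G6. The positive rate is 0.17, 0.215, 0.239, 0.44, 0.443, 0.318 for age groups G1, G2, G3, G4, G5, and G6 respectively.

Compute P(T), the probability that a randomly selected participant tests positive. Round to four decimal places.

Summing over the partition,
P(T) = P(T|G1)·P(G1) + P(T|G2)·P(G2) + P(T|G3)·P(G3) + P(T|G4)·P(G4) + P(T|G5)·P(G5) + P(T|G6)·P(G6)
      = 0.17·0.19 + 0.215·0.45 + 0.239·0.15 + 0.44·0.11 + 0.443·0.06 + 0.318·0.04
      = 0.0323 + 0.09675 + 0.03585 + 0.0484 + 0.02658 + 0.01272 = 0.2526

P(T) ≈ 0.2526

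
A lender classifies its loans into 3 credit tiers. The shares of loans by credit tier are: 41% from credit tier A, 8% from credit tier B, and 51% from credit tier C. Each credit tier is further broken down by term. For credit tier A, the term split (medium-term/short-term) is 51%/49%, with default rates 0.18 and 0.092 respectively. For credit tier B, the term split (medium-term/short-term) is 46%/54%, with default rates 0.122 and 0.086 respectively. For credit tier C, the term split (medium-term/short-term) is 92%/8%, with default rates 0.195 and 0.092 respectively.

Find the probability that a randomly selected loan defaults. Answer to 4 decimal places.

0.1596

P(D|A) = 0.51·0.18 + 0.49·0.092 = 0.0918 + 0.04508 = 0.13688
P(D|B) = 0.46·0.122 + 0.54·0.086 = 0.05612 + 0.04644 = 0.10256
P(D|C) = 0.92·0.195 + 0.08·0.092 = 0.1794 + 0.00736 = 0.18676
By total probability over the outer partition,
P(D) = 0.41·0.13688 + 0.08·0.10256 + 0.51·0.18676
      = 0.0561208 + 0.0082048 + 0.0952476 = 0.1595732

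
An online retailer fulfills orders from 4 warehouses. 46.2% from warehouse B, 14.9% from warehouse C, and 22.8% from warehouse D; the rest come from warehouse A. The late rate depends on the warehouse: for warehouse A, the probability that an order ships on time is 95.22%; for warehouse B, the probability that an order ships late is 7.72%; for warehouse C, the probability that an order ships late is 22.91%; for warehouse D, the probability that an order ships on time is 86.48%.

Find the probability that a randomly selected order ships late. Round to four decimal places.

P(A) = 1 − (0.462 + 0.149 + 0.228) = 0.161.
P(L|A) = 1 − 0.9522 = 0.0478.
P(L|D) = 1 − 0.8648 = 0.1352.
Summing over the partition,
P(L) = P(L|A)·P(A) + P(L|B)·P(B) + P(L|C)·P(C) + P(L|D)·P(D)
      = 0.0478·0.161 + 0.0772·0.462 + 0.2291·0.149 + 0.1352·0.228
      = 0.0076958 + 0.0356664 + 0.0341359 + 0.0308256 = 0.1083237

0.1083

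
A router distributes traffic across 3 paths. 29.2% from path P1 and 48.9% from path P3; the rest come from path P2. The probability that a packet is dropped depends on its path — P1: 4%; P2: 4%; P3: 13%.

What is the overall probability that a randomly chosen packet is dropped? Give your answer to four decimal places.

P(P2) = 1 − (0.292 + 0.489) = 0.219.
Summing over the partition,
P(L) = P(L|P1)·P(P1) + P(L|P2)·P(P2) + P(L|P3)·P(P3)
      = 0.04·0.292 + 0.04·0.219 + 0.13·0.489
      = 0.01168 + 0.00876 + 0.06357 = 0.08401

P(L) ≈ 0.0840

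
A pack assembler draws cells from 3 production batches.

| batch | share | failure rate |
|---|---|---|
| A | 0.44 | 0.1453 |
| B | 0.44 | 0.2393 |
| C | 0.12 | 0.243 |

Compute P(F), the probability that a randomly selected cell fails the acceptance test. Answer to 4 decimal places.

P(F) ≈ 0.1984

P(F) = P(F|A)·P(A) + P(F|B)·P(B) + P(F|C)·P(C)
      = 0.1453·0.44 + 0.2393·0.44 + 0.243·0.12
      = 0.063932 + 0.105292 + 0.02916 = 0.198384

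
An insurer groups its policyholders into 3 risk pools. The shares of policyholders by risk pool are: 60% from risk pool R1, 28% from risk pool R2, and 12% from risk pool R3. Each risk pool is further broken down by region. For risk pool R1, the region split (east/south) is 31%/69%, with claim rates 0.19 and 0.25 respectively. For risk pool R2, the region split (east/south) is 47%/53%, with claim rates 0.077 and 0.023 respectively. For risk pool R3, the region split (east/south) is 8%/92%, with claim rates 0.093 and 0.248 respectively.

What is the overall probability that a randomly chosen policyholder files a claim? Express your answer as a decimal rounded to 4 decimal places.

P(C|R1) = 0.31·0.19 + 0.69·0.25 = 0.0589 + 0.1725 = 0.2314
P(C|R2) = 0.47·0.077 + 0.53·0.023 = 0.03619 + 0.01219 = 0.04838
P(C|R3) = 0.08·0.093 + 0.92·0.248 = 0.00744 + 0.22816 = 0.2356
Then overall,
P(C) = 0.6·0.2314 + 0.28·0.04838 + 0.12·0.2356
      = 0.13884 + 0.0135464 + 0.028272 = 0.1806584

P(C) ≈ 0.1807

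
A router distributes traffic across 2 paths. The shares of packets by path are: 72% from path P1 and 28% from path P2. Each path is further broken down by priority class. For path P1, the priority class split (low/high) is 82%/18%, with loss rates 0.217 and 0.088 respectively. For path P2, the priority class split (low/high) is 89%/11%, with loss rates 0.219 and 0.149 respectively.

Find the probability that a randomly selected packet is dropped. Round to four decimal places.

P(L) ≈ 0.1987

P(L|P1) = 0.82·0.217 + 0.18·0.088 = 0.17794 + 0.01584 = 0.19378
P(L|P2) = 0.89·0.219 + 0.11·0.149 = 0.19491 + 0.01639 = 0.2113
By total probability over the outer partition,
P(L) = 0.72·0.19378 + 0.28·0.2113
      = 0.1395216 + 0.059164 = 0.1986856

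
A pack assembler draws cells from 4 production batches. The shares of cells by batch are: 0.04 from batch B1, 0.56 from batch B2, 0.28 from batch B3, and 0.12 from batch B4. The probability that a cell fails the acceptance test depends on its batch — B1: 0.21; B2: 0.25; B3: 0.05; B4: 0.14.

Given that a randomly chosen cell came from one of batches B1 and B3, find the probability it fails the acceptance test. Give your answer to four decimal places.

Let S = {B1, B3}.
P(S) = 0.04 + 0.28 = 0.32.
P(F ∩ S) = 0.21·0.04 + 0.05·0.28 = 0.0084 + 0.014 = 0.0224.
P(F | S) = 0.0224 / 0.32 = 0.070000…

0.0700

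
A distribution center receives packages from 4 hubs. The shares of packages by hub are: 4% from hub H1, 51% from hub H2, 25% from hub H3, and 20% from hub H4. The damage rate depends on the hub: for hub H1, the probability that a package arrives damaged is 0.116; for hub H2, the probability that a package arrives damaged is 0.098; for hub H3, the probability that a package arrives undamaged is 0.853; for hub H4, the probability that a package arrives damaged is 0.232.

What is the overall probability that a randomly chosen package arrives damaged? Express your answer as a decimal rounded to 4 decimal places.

P(D|H3) = 1 − 0.853 = 0.147.
P(D) = P(D|H1)·P(H1) + P(D|H2)·P(H2) + P(D|H3)·P(H3) + P(D|H4)·P(H4)
      = 0.116·0.04 + 0.098·0.51 + 0.147·0.25 + 0.232·0.2
      = 0.00464 + 0.04998 + 0.03675 + 0.0464 = 0.13777

P(D) ≈ 0.1378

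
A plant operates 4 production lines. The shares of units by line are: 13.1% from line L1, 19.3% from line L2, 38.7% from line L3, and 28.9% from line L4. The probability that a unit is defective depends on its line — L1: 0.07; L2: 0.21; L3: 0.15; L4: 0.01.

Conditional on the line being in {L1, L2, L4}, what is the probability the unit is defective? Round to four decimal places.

0.0858

Let S = {L1, L2, L4}.
P(S) = 0.131 + 0.193 + 0.289 = 0.613.
P(D ∩ S) = 0.07·0.131 + 0.21·0.193 + 0.01·0.289 = 0.00917 + 0.04053 + 0.00289 = 0.05259.
P(D | S) = 0.05259 / 0.613 = 0.085791…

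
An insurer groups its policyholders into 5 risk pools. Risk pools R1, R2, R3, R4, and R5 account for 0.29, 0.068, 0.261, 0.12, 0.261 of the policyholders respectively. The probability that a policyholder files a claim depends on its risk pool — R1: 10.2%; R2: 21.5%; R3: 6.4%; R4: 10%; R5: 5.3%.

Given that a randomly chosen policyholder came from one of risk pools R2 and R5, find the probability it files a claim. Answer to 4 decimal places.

0.0865

Let S = {R2, R5}.
P(S) = 0.068 + 0.261 = 0.329.
P(C ∩ S) = 0.215·0.068 + 0.053·0.261 = 0.01462 + 0.013833 = 0.028453.
P(C | S) = 0.028453 / 0.329 = 0.086483…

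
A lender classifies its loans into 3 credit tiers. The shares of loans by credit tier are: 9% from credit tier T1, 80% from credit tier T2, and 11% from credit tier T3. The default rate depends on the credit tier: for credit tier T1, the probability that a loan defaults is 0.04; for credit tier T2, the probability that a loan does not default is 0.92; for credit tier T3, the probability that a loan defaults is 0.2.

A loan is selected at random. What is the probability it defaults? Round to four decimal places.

P(D) ≈ 0.0896

P(D|T2) = 1 − 0.92 = 0.08.
P(D) = P(D|T1)·P(T1) + P(D|T2)·P(T2) + P(D|T3)·P(T3)
      = 0.04·0.09 + 0.08·0.8 + 0.2·0.11
      = 0.0036 + 0.064 + 0.022 = 0.0896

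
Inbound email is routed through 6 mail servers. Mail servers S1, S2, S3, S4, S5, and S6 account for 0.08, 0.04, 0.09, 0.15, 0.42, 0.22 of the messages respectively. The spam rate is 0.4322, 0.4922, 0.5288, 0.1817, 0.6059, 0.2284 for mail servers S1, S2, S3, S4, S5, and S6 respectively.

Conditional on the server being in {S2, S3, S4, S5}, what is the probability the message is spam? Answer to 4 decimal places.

Let J = {S2, S3, S4, S5}.
P(J) = 0.04 + 0.09 + 0.15 + 0.42 = 0.7.
P(S ∩ J) = 0.4922·0.04 + 0.5288·0.09 + 0.1817·0.15 + 0.6059·0.42 = 0.019688 + 0.047592 + 0.027255 + 0.254478 = 0.349013.
P(S | J) = 0.349013 / 0.7 = 0.498590…

0.4986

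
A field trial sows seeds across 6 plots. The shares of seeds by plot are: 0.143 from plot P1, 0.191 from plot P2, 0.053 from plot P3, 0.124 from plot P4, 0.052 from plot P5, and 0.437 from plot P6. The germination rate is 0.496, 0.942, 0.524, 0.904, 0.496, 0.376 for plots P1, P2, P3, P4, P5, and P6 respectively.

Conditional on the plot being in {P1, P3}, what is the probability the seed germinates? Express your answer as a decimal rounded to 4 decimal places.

Let S = {P1, P3}.
P(S) = 0.143 + 0.053 = 0.196.
P(G ∩ S) = 0.496·0.143 + 0.524·0.053 = 0.070928 + 0.027772 = 0.0987.
P(G | S) = 0.0987 / 0.196 = 0.503571…

P(G|S) ≈ 0.5036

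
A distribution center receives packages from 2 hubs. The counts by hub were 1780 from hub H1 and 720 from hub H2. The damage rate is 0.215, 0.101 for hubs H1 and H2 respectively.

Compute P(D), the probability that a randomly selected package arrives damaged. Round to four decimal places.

P(D) ≈ 0.1822

Total: 1780 + 720 = 2500.
P(H1) = 1780/2500 = 0.712. P(H2) = 720/2500 = 0.288.
P(D) = P(D|H1)·P(H1) + P(D|H2)·P(H2)
      = 0.215·0.712 + 0.101·0.288
      = 0.15308 + 0.029088 = 0.182168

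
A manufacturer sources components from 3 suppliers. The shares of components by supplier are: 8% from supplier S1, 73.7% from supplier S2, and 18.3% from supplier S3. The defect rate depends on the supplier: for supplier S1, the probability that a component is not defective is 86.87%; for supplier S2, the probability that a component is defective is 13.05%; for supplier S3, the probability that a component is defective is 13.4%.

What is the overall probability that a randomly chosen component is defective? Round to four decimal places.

0.1312

P(D|S1) = 1 − 0.8687 = 0.1313.
P(D) = P(D|S1)·P(S1) + P(D|S2)·P(S2) + P(D|S3)·P(S3)
      = 0.1313·0.08 + 0.1305·0.737 + 0.134·0.183
      = 0.010504 + 0.0961785 + 0.024522 = 0.1312045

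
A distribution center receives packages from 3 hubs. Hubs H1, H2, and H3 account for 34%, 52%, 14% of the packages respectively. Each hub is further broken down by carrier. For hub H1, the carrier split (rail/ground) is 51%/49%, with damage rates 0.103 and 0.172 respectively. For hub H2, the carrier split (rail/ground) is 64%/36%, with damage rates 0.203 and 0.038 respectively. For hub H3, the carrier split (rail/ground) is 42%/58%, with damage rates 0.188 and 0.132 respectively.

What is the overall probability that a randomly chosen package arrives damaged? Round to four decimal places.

0.1430

P(D|H1) = 0.51·0.103 + 0.49·0.172 = 0.05253 + 0.08428 = 0.13681
P(D|H2) = 0.64·0.203 + 0.36·0.038 = 0.12992 + 0.01368 = 0.1436
P(D|H3) = 0.42·0.188 + 0.58·0.132 = 0.07896 + 0.07656 = 0.15552
By total probability over the outer partition,
P(D) = 0.34·0.13681 + 0.52·0.1436 + 0.14·0.15552
      = 0.0465154 + 0.074672 + 0.0217728 = 0.1429602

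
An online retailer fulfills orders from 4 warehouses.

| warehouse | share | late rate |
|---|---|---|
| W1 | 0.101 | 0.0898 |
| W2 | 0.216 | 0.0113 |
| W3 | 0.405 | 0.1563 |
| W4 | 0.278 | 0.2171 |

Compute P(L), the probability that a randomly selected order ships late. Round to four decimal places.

P(L) = P(L|W1)·P(W1) + P(L|W2)·P(W2) + P(L|W3)·P(W3) + P(L|W4)·P(W4)
      = 0.0898·0.101 + 0.0113·0.216 + 0.1563·0.405 + 0.2171·0.278
      = 0.0090698 + 0.0024408 + 0.0633015 + 0.0603538 = 0.1351659

0.1352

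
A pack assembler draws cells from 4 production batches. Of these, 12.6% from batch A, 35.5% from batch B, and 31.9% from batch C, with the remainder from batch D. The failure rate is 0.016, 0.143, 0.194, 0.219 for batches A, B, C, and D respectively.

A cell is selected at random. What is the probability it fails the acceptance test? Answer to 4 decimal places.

P(F) ≈ 0.1585

P(D) = 1 − (0.126 + 0.355 + 0.319) = 0.2.
P(F) = P(F|A)·P(A) + P(F|B)·P(B) + P(F|C)·P(C) + P(F|D)·P(D)
      = 0.016·0.126 + 0.143·0.355 + 0.194·0.319 + 0.219·0.2
      = 0.002016 + 0.050765 + 0.061886 + 0.0438 = 0.158467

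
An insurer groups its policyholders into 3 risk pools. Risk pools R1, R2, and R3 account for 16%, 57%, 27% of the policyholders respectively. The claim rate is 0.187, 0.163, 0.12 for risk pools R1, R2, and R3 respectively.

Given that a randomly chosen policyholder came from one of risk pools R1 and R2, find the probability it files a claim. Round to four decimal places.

P(C|S) ≈ 0.1683

Let S = {R1, R2}.
P(S) = 0.16 + 0.57 = 0.73.
P(C ∩ S) = 0.187·0.16 + 0.163·0.57 = 0.02992 + 0.09291 = 0.12283.
P(C | S) = 0.12283 / 0.73 = 0.168260…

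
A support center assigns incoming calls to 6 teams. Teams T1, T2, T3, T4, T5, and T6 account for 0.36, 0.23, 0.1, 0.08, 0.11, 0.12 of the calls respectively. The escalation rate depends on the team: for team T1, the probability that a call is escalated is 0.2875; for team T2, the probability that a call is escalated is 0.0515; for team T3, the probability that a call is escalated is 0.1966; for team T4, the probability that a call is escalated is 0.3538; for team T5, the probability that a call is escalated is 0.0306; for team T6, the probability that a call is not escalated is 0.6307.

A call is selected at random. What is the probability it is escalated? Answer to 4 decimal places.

P(E|T6) = 1 − 0.6307 = 0.3693.
P(E) = P(E|T1)·P(T1) + P(E|T2)·P(T2) + P(E|T3)·P(T3) + P(E|T4)·P(T4) + P(E|T5)·P(T5) + P(E|T6)·P(T6)
      = 0.2875·0.36 + 0.0515·0.23 + 0.1966·0.1 + 0.3538·0.08 + 0.0306·0.11 + 0.3693·0.12
      = 0.1035 + 0.011845 + 0.01966 + 0.028304 + 0.003366 + 0.044316 = 0.210991

0.2110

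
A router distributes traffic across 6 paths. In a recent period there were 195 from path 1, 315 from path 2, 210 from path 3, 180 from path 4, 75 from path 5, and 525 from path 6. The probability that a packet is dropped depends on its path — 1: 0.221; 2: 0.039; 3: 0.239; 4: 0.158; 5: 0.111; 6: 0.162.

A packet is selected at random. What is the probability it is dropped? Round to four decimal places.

P(L) ≈ 0.1516

Total: 195 + 315 + 210 + 180 + 75 + 525 = 1500.
P(1) = 195/1500 = 0.13. P(2) = 315/1500 = 0.21. P(3) = 210/1500 = 0.14. P(4) = 180/1500 = 0.12. P(5) = 75/1500 = 0.05. P(6) = 525/1500 = 0.35.
P(L) = P(L|1)·P(1) + P(L|2)·P(2) + P(L|3)·P(3) + P(L|4)·P(4) + P(L|5)·P(5) + P(L|6)·P(6)
      = 0.221·0.13 + 0.039·0.21 + 0.239·0.14 + 0.158·0.12 + 0.111·0.05 + 0.162·0.35
      = 0.02873 + 0.00819 + 0.03346 + 0.01896 + 0.00555 + 0.0567 = 0.15159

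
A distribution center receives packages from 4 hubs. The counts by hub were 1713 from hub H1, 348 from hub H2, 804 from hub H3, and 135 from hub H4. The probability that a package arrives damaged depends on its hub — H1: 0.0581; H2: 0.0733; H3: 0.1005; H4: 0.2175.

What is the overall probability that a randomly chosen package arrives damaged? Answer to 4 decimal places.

P(D) ≈ 0.0784

Total: 1713 + 348 + 804 + 135 = 3000.
P(H1) = 1713/3000 = 0.571. P(H2) = 348/3000 = 0.116. P(H3) = 804/3000 = 0.268. P(H4) = 135/3000 = 0.045.
Summing over the partition,
P(D) = P(D|H1)·P(H1) + P(D|H2)·P(H2) + P(D|H3)·P(H3) + P(D|H4)·P(H4)
      = 0.0581·0.571 + 0.0733·0.116 + 0.1005·0.268 + 0.2175·0.045
      = 0.0331751 + 0.0085028 + 0.026934 + 0.0097875 = 0.0783994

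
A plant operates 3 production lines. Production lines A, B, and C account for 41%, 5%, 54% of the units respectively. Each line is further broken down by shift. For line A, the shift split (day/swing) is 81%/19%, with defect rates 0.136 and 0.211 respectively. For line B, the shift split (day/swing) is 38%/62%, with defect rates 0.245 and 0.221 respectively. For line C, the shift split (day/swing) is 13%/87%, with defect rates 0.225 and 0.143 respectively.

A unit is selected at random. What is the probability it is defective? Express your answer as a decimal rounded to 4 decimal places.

0.1561

P(D|A) = 0.81·0.136 + 0.19·0.211 = 0.11016 + 0.04009 = 0.15025
P(D|B) = 0.38·0.245 + 0.62·0.221 = 0.0931 + 0.13702 = 0.23012
P(D|C) = 0.13·0.225 + 0.87·0.143 = 0.02925 + 0.12441 = 0.15366
By total probability over the outer partition,
P(D) = 0.41·0.15025 + 0.05·0.23012 + 0.54·0.15366
      = 0.0616025 + 0.011506 + 0.0829764 = 0.1560849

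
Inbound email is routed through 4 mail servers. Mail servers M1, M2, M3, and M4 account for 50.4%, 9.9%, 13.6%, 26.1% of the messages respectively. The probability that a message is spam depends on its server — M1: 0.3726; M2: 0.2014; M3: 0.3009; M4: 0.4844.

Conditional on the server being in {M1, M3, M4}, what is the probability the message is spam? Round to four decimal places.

0.3942

Let J = {M1, M3, M4}.
P(J) = 0.504 + 0.136 + 0.261 = 0.901.
P(S ∩ J) = 0.3726·0.504 + 0.3009·0.136 + 0.4844·0.261 = 0.1877904 + 0.0409224 + 0.1264284 = 0.3551412.
P(S | J) = 0.3551412 / 0.901 = 0.394163…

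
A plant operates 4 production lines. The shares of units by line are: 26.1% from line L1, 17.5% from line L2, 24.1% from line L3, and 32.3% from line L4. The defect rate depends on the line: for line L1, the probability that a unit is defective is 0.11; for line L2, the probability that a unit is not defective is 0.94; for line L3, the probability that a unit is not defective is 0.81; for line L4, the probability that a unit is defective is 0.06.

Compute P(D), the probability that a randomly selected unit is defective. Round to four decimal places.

P(D|L2) = 1 − 0.94 = 0.06.
P(D|L3) = 1 − 0.81 = 0.19.
P(D) = P(D|L1)·P(L1) + P(D|L2)·P(L2) + P(D|L3)·P(L3) + P(D|L4)·P(L4)
      = 0.11·0.261 + 0.06·0.175 + 0.19·0.241 + 0.06·0.323
      = 0.02871 + 0.0105 + 0.04579 + 0.01938 = 0.10438

P(D) ≈ 0.1044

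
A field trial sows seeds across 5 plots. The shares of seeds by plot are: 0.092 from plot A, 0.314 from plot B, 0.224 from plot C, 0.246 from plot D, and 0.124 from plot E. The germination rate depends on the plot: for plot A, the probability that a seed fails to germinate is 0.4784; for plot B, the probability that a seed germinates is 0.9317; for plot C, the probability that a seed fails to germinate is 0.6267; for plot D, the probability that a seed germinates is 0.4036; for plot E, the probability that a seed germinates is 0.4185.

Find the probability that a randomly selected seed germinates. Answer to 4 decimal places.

P(G) ≈ 0.5753

P(G|A) = 1 − 0.4784 = 0.5216.
P(G|C) = 1 − 0.6267 = 0.3733.
By the law of total probability,
P(G) = P(G|A)·P(A) + P(G|B)·P(B) + P(G|C)·P(C) + P(G|D)·P(D) + P(G|E)·P(E)
      = 0.5216·0.092 + 0.9317·0.314 + 0.3733·0.224 + 0.4036·0.246 + 0.4185·0.124
      = 0.0479872 + 0.2925538 + 0.0836192 + 0.0992856 + 0.051894 = 0.5753398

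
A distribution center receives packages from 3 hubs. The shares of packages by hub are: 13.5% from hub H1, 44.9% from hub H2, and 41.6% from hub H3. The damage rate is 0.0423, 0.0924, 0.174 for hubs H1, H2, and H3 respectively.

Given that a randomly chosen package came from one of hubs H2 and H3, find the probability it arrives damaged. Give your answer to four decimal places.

0.1316

Let S = {H2, H3}.
P(S) = 0.449 + 0.416 = 0.865.
P(D ∩ S) = 0.0924·0.449 + 0.174·0.416 = 0.0414876 + 0.072384 = 0.1138716.
P(D | S) = 0.1138716 / 0.865 = 0.131643…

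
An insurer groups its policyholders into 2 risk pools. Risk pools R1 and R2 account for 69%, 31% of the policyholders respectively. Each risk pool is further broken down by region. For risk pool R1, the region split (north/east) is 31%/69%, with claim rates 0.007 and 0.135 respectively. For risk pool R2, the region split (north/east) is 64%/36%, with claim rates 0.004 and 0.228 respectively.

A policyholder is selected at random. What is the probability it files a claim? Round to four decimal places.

P(C) ≈ 0.0920

P(C|R1) = 0.31·0.007 + 0.69·0.135 = 0.00217 + 0.09315 = 0.09532
P(C|R2) = 0.64·0.004 + 0.36·0.228 = 0.00256 + 0.08208 = 0.08464
By total probability over the outer partition,
P(C) = 0.69·0.09532 + 0.31·0.08464
      = 0.0657708 + 0.0262384 = 0.0920092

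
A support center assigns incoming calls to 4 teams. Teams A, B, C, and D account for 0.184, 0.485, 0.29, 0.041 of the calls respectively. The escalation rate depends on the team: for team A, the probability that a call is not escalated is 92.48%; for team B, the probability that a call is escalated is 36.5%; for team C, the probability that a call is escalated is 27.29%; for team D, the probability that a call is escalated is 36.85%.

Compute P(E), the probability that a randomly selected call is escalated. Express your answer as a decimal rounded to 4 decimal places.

P(E|A) = 1 − 0.9248 = 0.0752.
P(E) = P(E|A)·P(A) + P(E|B)·P(B) + P(E|C)·P(C) + P(E|D)·P(D)
      = 0.0752·0.184 + 0.365·0.485 + 0.2729·0.29 + 0.3685·0.041
      = 0.0138368 + 0.177025 + 0.079141 + 0.0151085 = 0.2851113

0.2851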